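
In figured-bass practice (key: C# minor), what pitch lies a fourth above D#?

G#

Counting 3 letter steps above D# lands on G; in C# minor, that letter is G#.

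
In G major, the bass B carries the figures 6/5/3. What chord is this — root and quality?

G major seventh

The figures 6/5/3 indicate a seventh chord in first inversion.
In first inversion the root lies a sixth above the bass: a sixth above B in G major is G.
The chord tones are B, D, F#, G, giving G major seventh.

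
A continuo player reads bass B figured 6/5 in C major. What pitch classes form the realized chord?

B, D, F, G

The written figures 6/5 are shorthand for 6/5/3: the 3 is implied.
A third above B in this key is D.
A fifth above B in this key is F.
A sixth above B in this key is G.
Together with the bass B, this spells G dominant seventh in first inversion.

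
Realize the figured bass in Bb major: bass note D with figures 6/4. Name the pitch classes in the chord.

A fourth above D in this key is G.
A sixth above D in this key is Bb.
Together with the bass D, this spells G minor in second inversion.

D, G, Bb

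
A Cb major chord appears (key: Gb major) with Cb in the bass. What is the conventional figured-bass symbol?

Cb is the root of Cb major, so the chord is in root position.
A triad in root position is figured 5/3, conventionally abbreviated (no figures — root-position triad).

no figures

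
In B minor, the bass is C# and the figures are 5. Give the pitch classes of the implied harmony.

C#, E, G

The written figures 5 are shorthand for 5/3: the 3 is implied.
A third above C# in this key is E.
A fifth above C# in this key is G.
Together with the bass C#, this spells C# diminished in root position.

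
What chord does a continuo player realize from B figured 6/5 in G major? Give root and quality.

The figures 6/5 indicate a seventh chord in first inversion.
In first inversion the root lies a sixth above the bass: a sixth above B in G major is G.
The chord tones are B, D, F#, G, giving G major seventh.

G major seventh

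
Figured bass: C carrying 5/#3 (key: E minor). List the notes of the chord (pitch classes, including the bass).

A third above C in this key is E, raised to E# by the sharp.
A fifth above C in this key is G.

C, E#, G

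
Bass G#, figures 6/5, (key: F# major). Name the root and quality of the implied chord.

The figures 6/5 indicate a seventh chord in first inversion.
In first inversion the root lies a sixth above the bass: a sixth above G# in F# major is E#.
The chord tones are G#, B, D#, E#, giving E# half-diminished seventh.

E# half-diminished seventh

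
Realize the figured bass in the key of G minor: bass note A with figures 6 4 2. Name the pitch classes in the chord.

A, Bb, D, F

A second above A in this key is Bb.
A fourth above A in this key is D.
A sixth above A in this key is F.
Together with the bass A, this spells Bb major seventh in third inversion.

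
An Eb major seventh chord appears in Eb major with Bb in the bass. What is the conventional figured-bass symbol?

Bb is the fifth of Eb major seventh, so the chord is in second inversion.
A seventh chord in second inversion is figured 6/4/3, conventionally abbreviated 4/3.

4/3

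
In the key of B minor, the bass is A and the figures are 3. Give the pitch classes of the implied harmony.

The written figures 3 are shorthand for 5/3: the 5 is implied.
A third above A in this key is C#.
A fifth above A in this key is E.
Together with the bass A, this spells A major in root position.

A, C#, E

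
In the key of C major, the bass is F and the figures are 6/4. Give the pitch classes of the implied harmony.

F, B, D

A fourth above F in this key is B.
A sixth above F in this key is D.
Together with the bass F, this spells B diminished in second inversion.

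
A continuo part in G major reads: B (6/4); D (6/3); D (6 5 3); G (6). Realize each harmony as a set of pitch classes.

B, E, G | D, F#, B | D, F#, A, B | G, B, E

B (6/4): B, E, G.
D (6/3): D, F#, B.
D (6/5/3): D, F#, A, B.
G (6/3): G, B, E.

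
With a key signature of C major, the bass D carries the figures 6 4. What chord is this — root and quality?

G major

The figures 6 4 indicate a triad in second inversion.
In second inversion the root lies a fourth above the bass: a fourth above D in C major is G.
The chord tones are D, G, B, giving G major.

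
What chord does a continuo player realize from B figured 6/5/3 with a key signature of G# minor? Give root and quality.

The figures 6/5/3 indicate a seventh chord in first inversion.
In first inversion the root lies a sixth above the bass: a sixth above B in G# minor is G#.
The chord tones are B, D#, F#, G#, giving G# minor seventh.

G# minor seventh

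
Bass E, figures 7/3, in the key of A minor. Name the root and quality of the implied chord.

The figures 7/3 indicate a seventh chord in root position.
In root position the bass is the root, so the root is E.
The chord tones are E, G, B, D, giving E minor seventh.

E minor seventh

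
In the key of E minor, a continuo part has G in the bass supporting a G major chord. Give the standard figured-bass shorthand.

no figures

G is the root of G major, so the chord is in root position.
A triad in root position is figured 5/3, conventionally abbreviated (no figures — root-position triad).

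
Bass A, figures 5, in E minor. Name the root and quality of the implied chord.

A minor

The figures 5 indicate a triad in root position.
In root position the bass is the root, so the root is A.
The chord tones are A, C, E, giving A minor.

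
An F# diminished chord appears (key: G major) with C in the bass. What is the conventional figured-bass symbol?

6/4

C is the fifth of F# diminished, so the chord is in second inversion.
A triad in second inversion is figured 6/4, conventionally abbreviated 6/4.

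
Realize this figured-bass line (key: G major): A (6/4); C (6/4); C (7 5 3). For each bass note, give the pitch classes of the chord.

A (6/4): A, D, F#.
C (6/4): C, F#, A.
C (7/5/3): C, E, G, B.

A, D, F# | C, F#, A | C, E, G, B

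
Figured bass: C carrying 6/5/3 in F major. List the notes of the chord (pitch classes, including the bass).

C, E, G, A

A third above C in this key is E.
A fifth above C in this key is G.
A sixth above C in this key is A.
Together with the bass C, this spells A minor seventh in first inversion.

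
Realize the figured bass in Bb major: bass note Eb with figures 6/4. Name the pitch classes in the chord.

Eb, A, C

A fourth above Eb in this key is A.
A sixth above Eb in this key is C.
Together with the bass Eb, this spells A diminished in second inversion.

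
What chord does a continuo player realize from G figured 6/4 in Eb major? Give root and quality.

The figures 6/4 indicate a triad in second inversion.
In second inversion the root lies a fourth above the bass: a fourth above G in Eb major is C.
The chord tones are G, C, Eb, giving C minor.

C minor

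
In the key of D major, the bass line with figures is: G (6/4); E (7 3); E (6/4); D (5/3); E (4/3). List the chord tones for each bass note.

G (6/4): G, C#, E.
E (7/5/3): E, G, B, D.
E (6/4): E, A, C#.
D (5/3): D, F#, A.
E (6/4/3): E, G, A, C#.

G, C#, E | E, G, B, D | E, A, C# | D, F#, A | E, G, A, C#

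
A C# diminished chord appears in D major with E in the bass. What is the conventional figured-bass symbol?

E is the third of C# diminished, so the chord is in first inversion.
A triad in first inversion is figured 6/3, conventionally abbreviated 6.

6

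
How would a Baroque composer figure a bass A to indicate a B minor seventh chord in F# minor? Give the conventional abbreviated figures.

4/2

A is the seventh of B minor seventh, so the chord is in third inversion.
A seventh chord in third inversion is figured 6/4/2, conventionally abbreviated 4/2.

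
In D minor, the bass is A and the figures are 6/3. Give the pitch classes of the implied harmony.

A, C, F

A third above A in this key is C.
A sixth above A in this key is F.
Together with the bass A, this spells F major in first inversion.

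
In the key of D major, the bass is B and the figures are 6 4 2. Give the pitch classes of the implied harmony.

A second above B in this key is C#.
A fourth above B in this key is E.
A sixth above B in this key is G.
Together with the bass B, this spells C# half-diminished seventh in third inversion.

B, C#, E, G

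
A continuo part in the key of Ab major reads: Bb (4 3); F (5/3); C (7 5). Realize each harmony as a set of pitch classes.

Bb (6/4/3): Bb, Db, Eb, G.
F (5/3): F, Ab, C.
C (7/5/3): C, Eb, G, Bb.

Bb, Db, Eb, G | F, Ab, C | C, Eb, G, Bb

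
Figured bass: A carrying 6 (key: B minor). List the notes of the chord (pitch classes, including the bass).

The written figures 6 are shorthand for 6/3: the 3 is implied.
A third above A in this key is C#.
A sixth above A in this key is F#.
Together with the bass A, this spells F# minor in first inversion.

A, C#, F#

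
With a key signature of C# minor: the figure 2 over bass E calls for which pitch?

F#

Counting 1 letter step above E lands on F; in C# minor, that letter is F#.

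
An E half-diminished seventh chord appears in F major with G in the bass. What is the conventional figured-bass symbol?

6/5

G is the third of E half-diminished seventh, so the chord is in first inversion.
A seventh chord in first inversion is figured 6/5/3, conventionally abbreviated 6/5.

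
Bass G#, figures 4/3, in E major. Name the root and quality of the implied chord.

C# minor seventh

The figures 4/3 indicate a seventh chord in second inversion.
In second inversion the root lies a fourth above the bass: a fourth above G# in E major is C#.
The chord tones are G#, B, C#, E, giving C# minor seventh.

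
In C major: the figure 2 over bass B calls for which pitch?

C

Counting 1 letter step above B lands on C; in C major, that letter is C.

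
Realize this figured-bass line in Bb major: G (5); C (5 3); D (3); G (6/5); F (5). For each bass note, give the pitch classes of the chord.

G, Bb, D | C, Eb, G | D, F, A | G, Bb, D, Eb | F, A, C

G (5/3): G, Bb, D.
C (5/3): C, Eb, G.
D (5/3): D, F, A.
G (6/5/3): G, Bb, D, Eb.
F (5/3): F, A, C.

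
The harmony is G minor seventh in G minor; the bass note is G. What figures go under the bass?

7

G is the root of G minor seventh, so the chord is in root position.
A seventh chord in root position is figured 7/5/3, conventionally abbreviated 7.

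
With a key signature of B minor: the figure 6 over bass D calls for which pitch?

B

Counting 5 letter steps above D lands on B; in B minor, that letter is B.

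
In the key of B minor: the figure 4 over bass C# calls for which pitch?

Counting 3 letter steps above C# lands on F; in B minor, that letter is F#.

F#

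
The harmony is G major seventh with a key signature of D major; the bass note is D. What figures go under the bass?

D is the fifth of G major seventh, so the chord is in second inversion.
A seventh chord in second inversion is figured 6/4/3, conventionally abbreviated 4/3.

4/3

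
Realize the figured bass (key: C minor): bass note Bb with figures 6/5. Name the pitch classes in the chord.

The written figures 6/5 are shorthand for 6/5/3: the 3 is implied.
A third above Bb in this key is D.
A fifth above Bb in this key is F.
A sixth above Bb in this key is G.
Together with the bass Bb, this spells G minor seventh in first inversion.

Bb, D, F, G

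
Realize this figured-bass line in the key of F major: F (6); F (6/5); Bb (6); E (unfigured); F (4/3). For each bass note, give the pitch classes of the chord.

F, A, D | F, A, C, D | Bb, D, G | E, G, Bb | F, A, Bb, D

F (6/3): F, A, D.
F (6/5/3): F, A, C, D.
Bb (6/3): Bb, D, G.
E (5/3): E, G, Bb.
F (6/4/3): F, A, Bb, D.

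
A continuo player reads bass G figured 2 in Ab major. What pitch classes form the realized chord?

The written figures 2 are shorthand for 6/4/2: the 6/4 are implied.
A second above G in this key is Ab.
A fourth above G in this key is C.
A sixth above G in this key is Eb.
Together with the bass G, this spells Ab major seventh in third inversion.

G, Ab, C, Eb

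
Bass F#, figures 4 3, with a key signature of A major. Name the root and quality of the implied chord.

The figures 4 3 indicate a seventh chord in second inversion.
In second inversion the root lies a fourth above the bass: a fourth above F# in A major is B.
The chord tones are F#, A, B, D, giving B minor seventh.

B minor seventh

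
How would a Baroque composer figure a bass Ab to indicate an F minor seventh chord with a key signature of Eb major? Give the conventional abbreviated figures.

Ab is the third of F minor seventh, so the chord is in first inversion.
A seventh chord in first inversion is figured 6/5/3, conventionally abbreviated 6/5.

6/5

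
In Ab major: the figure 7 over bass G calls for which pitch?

F

Counting 6 letter steps above G lands on F; in Ab major, that letter is F.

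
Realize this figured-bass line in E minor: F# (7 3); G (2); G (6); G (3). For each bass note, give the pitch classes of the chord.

F# (7/5/3): F#, A, C, E.
G (6/4/2): G, A, C, E.
G (6/3): G, B, E.
G (5/3): G, B, D.

F#, A, C, E | G, A, C, E | G, B, E | G, B, D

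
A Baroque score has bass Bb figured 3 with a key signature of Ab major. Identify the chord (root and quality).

Bb minor

The figures 3 indicate a triad in root position.
In root position the bass is the root, so the root is Bb.
The chord tones are Bb, Db, F, giving Bb minor.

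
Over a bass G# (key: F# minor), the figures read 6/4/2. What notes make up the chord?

A second above G# in this key is A.
A fourth above G# in this key is C#.
A sixth above G# in this key is E.
Together with the bass G#, this spells A major seventh in third inversion.

G#, A, C#, E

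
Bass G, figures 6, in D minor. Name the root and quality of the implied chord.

E diminished

The figures 6 indicate a triad in first inversion.
In first inversion the root lies a sixth above the bass: a sixth above G in D minor is E.
The chord tones are G, Bb, E, giving E diminished.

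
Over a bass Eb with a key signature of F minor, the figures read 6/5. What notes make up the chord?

Eb, G, Bb, C

The written figures 6/5 are shorthand for 6/5/3: the 3 is implied.
A third above Eb in this key is G.
A fifth above Eb in this key is Bb.
A sixth above Eb in this key is C.
Together with the bass Eb, this spells C minor seventh in first inversion.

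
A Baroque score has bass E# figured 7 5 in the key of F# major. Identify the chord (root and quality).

The figures 7 5 indicate a seventh chord in root position.
In root position the bass is the root, so the root is E#.
The chord tones are E#, G#, B, D#, giving E# half-diminished seventh.

E# half-diminished seventh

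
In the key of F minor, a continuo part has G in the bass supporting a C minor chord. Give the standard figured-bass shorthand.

6/4

G is the fifth of C minor, so the chord is in second inversion.
A triad in second inversion is figured 6/4, conventionally abbreviated 6/4.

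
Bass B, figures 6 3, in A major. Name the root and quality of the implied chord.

The figures 6 3 indicate a triad in first inversion.
In first inversion the root lies a sixth above the bass: a sixth above B in A major is G#.
The chord tones are B, D, G#, giving G# diminished.

G# diminished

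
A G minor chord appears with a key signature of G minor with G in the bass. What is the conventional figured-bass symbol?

no figures

G is the root of G minor, so the chord is in root position.
A triad in root position is figured 5/3, conventionally abbreviated (no figures — root-position triad).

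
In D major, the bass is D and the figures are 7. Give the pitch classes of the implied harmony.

The written figures 7 are shorthand for 7/5/3: the 5/3 are implied.
A third above D in this key is F#.
A fifth above D in this key is A.
A seventh above D in this key is C#.
Together with the bass D, this spells D major seventh in root position.

D, F#, A, C#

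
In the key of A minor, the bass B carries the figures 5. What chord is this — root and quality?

B diminished

The figures 5 indicate a triad in root position.
In root position the bass is the root, so the root is B.
The chord tones are B, D, F, giving B diminished.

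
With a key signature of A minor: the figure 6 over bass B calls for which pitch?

G

Counting 5 letter steps above B lands on G; in A minor, that letter is G.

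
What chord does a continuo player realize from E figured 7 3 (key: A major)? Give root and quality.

The figures 7 3 indicate a seventh chord in root position.
In root position the bass is the root, so the root is E.
The chord tones are E, G#, B, D, giving E dominant seventh.

E dominant seventh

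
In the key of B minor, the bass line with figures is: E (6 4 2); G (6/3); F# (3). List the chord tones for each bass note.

E (6/4/2): E, F#, A, C#.
G (6/3): G, B, E.
F# (5/3): F#, A, C#.

E, F#, A, C# | G, B, E | F#, A, C#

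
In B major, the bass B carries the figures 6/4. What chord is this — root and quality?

The figures 6/4 indicate a triad in second inversion.
In second inversion the root lies a fourth above the bass: a fourth above B in B major is E.
The chord tones are B, E, G#, giving E major.

E major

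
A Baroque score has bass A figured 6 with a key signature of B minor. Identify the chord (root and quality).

The figures 6 indicate a triad in first inversion.
In first inversion the root lies a sixth above the bass: a sixth above A in B minor is F#.
The chord tones are A, C#, F#, giving F# minor.

F# minor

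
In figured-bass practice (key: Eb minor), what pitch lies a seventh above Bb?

Ab

Counting 6 letter steps above Bb lands on A; in Eb minor, that letter is Ab.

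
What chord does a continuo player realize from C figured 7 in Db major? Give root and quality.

C half-diminished seventh

The figures 7 indicate a seventh chord in root position.
In root position the bass is the root, so the root is C.
The chord tones are C, Eb, Gb, Bb, giving C half-diminished seventh.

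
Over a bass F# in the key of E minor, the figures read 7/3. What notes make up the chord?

F#, A, C, E

The written figures 7/3 are shorthand for 7/5/3: the 5 is implied.
A third above F# in this key is A.
A fifth above F# in this key is C.
A seventh above F# in this key is E.
Together with the bass F#, this spells F# half-diminished seventh in root position.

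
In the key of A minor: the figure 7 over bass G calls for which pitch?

F

Counting 6 letter steps above G lands on F; in A minor, that letter is F.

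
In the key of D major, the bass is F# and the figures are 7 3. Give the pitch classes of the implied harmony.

The written figures 7 3 are shorthand for 7/5/3: the 5 is implied.
A third above F# in this key is A.
A fifth above F# in this key is C#.
A seventh above F# in this key is E.
Together with the bass F#, this spells F# minor seventh in root position.

F#, A, C#, E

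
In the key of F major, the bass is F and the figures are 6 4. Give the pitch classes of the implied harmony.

F, Bb, D

A fourth above F in this key is Bb.
A sixth above F in this key is D.
Together with the bass F, this spells Bb major in second inversion.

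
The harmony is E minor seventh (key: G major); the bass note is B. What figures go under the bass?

4/3

B is the fifth of E minor seventh, so the chord is in second inversion.
A seventh chord in second inversion is figured 6/4/3, conventionally abbreviated 4/3.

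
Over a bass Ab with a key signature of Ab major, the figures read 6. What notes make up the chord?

Ab, C, F

The written figures 6 are shorthand for 6/3: the 3 is implied.
A third above Ab in this key is C.
A sixth above Ab in this key is F.
Together with the bass Ab, this spells F minor in first inversion.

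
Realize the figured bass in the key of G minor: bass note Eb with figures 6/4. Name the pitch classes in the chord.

Eb, A, C

A fourth above Eb in this key is A.
A sixth above Eb in this key is C.
Together with the bass Eb, this spells A diminished in second inversion.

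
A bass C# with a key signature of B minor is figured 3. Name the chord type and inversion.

triad, root position

3 is shorthand for 5/3.
Intervals of 5/3 above the bass form a triad; the bass is the root, so this is root position.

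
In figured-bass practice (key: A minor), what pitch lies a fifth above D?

A

Counting 4 letter steps above D lands on A; in A minor, that letter is A.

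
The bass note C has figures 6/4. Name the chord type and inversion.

Intervals of 6/4 above the bass form a triad; the bass is the fifth, so this is second inversion.

triad, second inversion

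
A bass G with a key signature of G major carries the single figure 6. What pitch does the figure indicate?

E

Counting 5 letter steps above G lands on E; in G major, that letter is E.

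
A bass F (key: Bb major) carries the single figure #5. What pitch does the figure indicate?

C#

Counting 4 letter steps above F lands on C; in Bb major, that letter is C.
The #5 figure raises it a semitone, giving C#.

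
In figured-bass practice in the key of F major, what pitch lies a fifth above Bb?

F

Counting 4 letter steps above Bb lands on F; in F major, that letter is F.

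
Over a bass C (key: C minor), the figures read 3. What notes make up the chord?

C, Eb, G

The written figures 3 are shorthand for 5/3: the 5 is implied.
A third above C in this key is Eb.
A fifth above C in this key is G.
Together with the bass C, this spells C minor in root position.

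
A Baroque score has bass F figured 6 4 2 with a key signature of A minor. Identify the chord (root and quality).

The figures 6 4 2 indicate a seventh chord in third inversion.
In third inversion the root lies a second above the bass: a second above F in A minor is G.
The chord tones are F, G, B, D, giving G dominant seventh.

G dominant seventh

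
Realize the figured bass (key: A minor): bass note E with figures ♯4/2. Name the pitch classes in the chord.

E, F, A#, C

The written figures ♯4/2 are shorthand for 6/4/2: the 6 is implied.
A second above E in this key is F.
A fourth above E in this key is A, raised to A# by the sharp.
A sixth above E in this key is C.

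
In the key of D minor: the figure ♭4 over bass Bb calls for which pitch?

Counting 3 letter steps above Bb lands on E; in D minor, that letter is E.
The b4 figure lowers it a semitone, giving Eb.

Eb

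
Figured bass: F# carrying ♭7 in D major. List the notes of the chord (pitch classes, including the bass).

F#, A, C#, Eb

The written figures ♭7 are shorthand for 7/5/3: the 5/3 are implied.
A third above F# in this key is A.
A fifth above F# in this key is C#.
A seventh above F# in this key is E, lowered to Eb by the flat.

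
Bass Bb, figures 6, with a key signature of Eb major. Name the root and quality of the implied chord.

G minor

The figures 6 indicate a triad in first inversion.
In first inversion the root lies a sixth above the bass: a sixth above Bb in Eb major is G.
The chord tones are Bb, D, G, giving G minor.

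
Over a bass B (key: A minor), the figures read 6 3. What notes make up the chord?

A third above B in this key is D.
A sixth above B in this key is G.
Together with the bass B, this spells G major in first inversion.

B, D, G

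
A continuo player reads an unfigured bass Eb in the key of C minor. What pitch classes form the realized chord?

Eb, G, Bb

An unfigured bass implies 5/3.
A third above Eb in this key is G.
A fifth above Eb in this key is Bb.
Together with the bass Eb, this spells Eb major in root position.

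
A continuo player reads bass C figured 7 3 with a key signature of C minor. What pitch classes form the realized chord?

C, Eb, G, Bb

The written figures 7 3 are shorthand for 7/5/3: the 5 is implied.
A third above C in this key is Eb.
A fifth above C in this key is G.
A seventh above C in this key is Bb.
Together with the bass C, this spells C minor seventh in root position.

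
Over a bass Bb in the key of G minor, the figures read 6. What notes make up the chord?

The written figures 6 are shorthand for 6/3: the 3 is implied.
A third above Bb in this key is D.
A sixth above Bb in this key is G.
Together with the bass Bb, this spells G minor in first inversion.

Bb, D, G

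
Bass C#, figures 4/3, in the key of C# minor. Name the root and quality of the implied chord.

F# minor seventh

The figures 4/3 indicate a seventh chord in second inversion.
In second inversion the root lies a fourth above the bass: a fourth above C# in C# minor is F#.
The chord tones are C#, E, F#, A, giving F# minor seventh.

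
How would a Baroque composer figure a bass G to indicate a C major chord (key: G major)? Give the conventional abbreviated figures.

G is the fifth of C major, so the chord is in second inversion.
A triad in second inversion is figured 6/4, conventionally abbreviated 6/4.

6/4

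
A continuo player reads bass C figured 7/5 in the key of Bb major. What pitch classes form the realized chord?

C, Eb, G, Bb

The written figures 7/5 are shorthand for 7/5/3: the 3 is implied.
A third above C in this key is Eb.
A fifth above C in this key is G.
A seventh above C in this key is Bb.
Together with the bass C, this spells C minor seventh in root position.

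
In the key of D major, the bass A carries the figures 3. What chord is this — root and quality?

The figures 3 indicate a triad in root position.
In root position the bass is the root, so the root is A.
The chord tones are A, C#, E, giving A major.

A major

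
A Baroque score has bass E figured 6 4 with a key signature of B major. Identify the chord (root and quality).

The figures 6 4 indicate a triad in second inversion.
In second inversion the root lies a fourth above the bass: a fourth above E in B major is A#.
The chord tones are E, A#, C#, giving A# diminished.

A# diminished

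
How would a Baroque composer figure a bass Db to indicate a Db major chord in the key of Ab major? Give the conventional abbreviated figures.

Db is the root of Db major, so the chord is in root position.
A triad in root position is figured 5/3, conventionally abbreviated (no figures — root-position triad).

no figures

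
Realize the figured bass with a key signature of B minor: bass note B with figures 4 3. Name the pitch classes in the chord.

B, D, E, G

The written figures 4 3 are shorthand for 6/4/3: the 6 is implied.
A third above B in this key is D.
A fourth above B in this key is E.
A sixth above B in this key is G.
Together with the bass B, this spells E minor seventh in second inversion.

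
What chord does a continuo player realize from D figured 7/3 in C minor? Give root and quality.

D half-diminished seventh

The figures 7/3 indicate a seventh chord in root position.
In root position the bass is the root, so the root is D.
The chord tones are D, F, Ab, C, giving D half-diminished seventh.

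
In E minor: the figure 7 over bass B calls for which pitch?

Counting 6 letter steps above B lands on A; in E minor, that letter is A.

A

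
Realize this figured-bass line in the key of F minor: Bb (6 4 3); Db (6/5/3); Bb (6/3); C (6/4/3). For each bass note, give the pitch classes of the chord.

Bb (6/4/3): Bb, Db, Eb, G.
Db (6/5/3): Db, F, Ab, Bb.
Bb (6/3): Bb, Db, G.
C (6/4/3): C, Eb, F, Ab.

Bb, Db, Eb, G | Db, F, Ab, Bb | Bb, Db, G | C, Eb, F, Ab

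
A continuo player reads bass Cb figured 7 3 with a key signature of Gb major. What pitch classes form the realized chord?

Cb, Eb, Gb, Bb

The written figures 7 3 are shorthand for 7/5/3: the 5 is implied.
A third above Cb in this key is Eb.
A fifth above Cb in this key is Gb.
A seventh above Cb in this key is Bb.
Together with the bass Cb, this spells Cb major seventh in root position.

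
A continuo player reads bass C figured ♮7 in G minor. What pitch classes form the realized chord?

C, Eb, G, B

The written figures ♮7 are shorthand for 7/5/3: the 5/3 are implied.
A third above C in this key is Eb.
A fifth above C in this key is G.
A seventh above C in this key is Bb, made natural (B) by the ♮ figure.
Together with the bass C, this spells C minor-major seventh in root position.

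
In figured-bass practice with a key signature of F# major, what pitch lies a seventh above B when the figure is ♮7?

Counting 6 letter steps above B lands on A; in F# major, that letter is A#.
The ♮7 figure makes it natural, giving A.

A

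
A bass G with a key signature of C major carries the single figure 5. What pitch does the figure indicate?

D

Counting 4 letter steps above G lands on D; in C major, that letter is D.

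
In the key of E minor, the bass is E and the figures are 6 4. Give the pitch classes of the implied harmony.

E, A, C

A fourth above E in this key is A.
A sixth above E in this key is C.
Together with the bass E, this spells A minor in second inversion.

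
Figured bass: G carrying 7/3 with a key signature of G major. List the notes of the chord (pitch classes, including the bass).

The written figures 7/3 are shorthand for 7/5/3: the 5 is implied.
A third above G in this key is B.
A fifth above G in this key is D.
A seventh above G in this key is F#.
Together with the bass G, this spells G major seventh in root position.

G, B, D, F#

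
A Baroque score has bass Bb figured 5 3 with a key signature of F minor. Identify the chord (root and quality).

The figures 5 3 indicate a triad in root position.
In root position the bass is the root, so the root is Bb.
The chord tones are Bb, Db, F, giving Bb minor.

Bb minor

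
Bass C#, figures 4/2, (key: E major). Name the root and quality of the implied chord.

The figures 4/2 indicate a seventh chord in third inversion.
In third inversion the root lies a second above the bass: a second above C# in E major is D#.
The chord tones are C#, D#, F#, A, giving D# half-diminished seventh.

D# half-diminished seventh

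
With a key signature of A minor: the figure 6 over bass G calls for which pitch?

E

Counting 5 letter steps above G lands on E; in A minor, that letter is E.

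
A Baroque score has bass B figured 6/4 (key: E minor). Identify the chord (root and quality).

The figures 6/4 indicate a triad in second inversion.
In second inversion the root lies a fourth above the bass: a fourth above B in E minor is E.
The chord tones are B, E, G, giving E minor.

E minor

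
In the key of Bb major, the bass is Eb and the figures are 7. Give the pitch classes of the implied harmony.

The written figures 7 are shorthand for 7/5/3: the 5/3 are implied.
A third above Eb in this key is G.
A fifth above Eb in this key is Bb.
A seventh above Eb in this key is D.
Together with the bass Eb, this spells Eb major seventh in root position.

Eb, G, Bb, D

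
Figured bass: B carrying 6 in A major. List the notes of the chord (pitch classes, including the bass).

B, D, G#

The written figures 6 are shorthand for 6/3: the 3 is implied.
A third above B in this key is D.
A sixth above B in this key is G#.
Together with the bass B, this spells G# diminished in first inversion.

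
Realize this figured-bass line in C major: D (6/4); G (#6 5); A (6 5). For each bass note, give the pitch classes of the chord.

D, G, B | G, B, D, E# | A, C, E, F

D (6/4): D, G, B.
G (#6/5/3): G, B, D, E#.
A (6/5/3): A, C, E, F.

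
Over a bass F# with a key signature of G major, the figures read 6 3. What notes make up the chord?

F#, A, D

A third above F# in this key is A.
A sixth above F# in this key is D.
Together with the bass F#, this spells D major in first inversion.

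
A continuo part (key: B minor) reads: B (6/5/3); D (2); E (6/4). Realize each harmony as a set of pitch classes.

B, D, F#, G | D, E, G, B | E, A, C#

B (6/5/3): B, D, F#, G.
D (6/4/2): D, E, G, B.
E (6/4): E, A, C#.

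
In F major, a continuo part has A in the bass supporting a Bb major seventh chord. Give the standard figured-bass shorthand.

A is the seventh of Bb major seventh, so the chord is in third inversion.
A seventh chord in third inversion is figured 6/4/2, conventionally abbreviated 4/2.

4/2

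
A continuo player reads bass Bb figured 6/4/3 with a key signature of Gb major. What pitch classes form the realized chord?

Bb, Db, Eb, Gb

A third above Bb in this key is Db.
A fourth above Bb in this key is Eb.
A sixth above Bb in this key is Gb.
Together with the bass Bb, this spells Eb minor seventh in second inversion.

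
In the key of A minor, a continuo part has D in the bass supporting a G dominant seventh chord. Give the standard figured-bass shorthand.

4/3

D is the fifth of G dominant seventh, so the chord is in second inversion.
A seventh chord in second inversion is figured 6/4/3, conventionally abbreviated 4/3.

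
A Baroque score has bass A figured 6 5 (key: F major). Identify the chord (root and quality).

The figures 6 5 indicate a seventh chord in first inversion.
In first inversion the root lies a sixth above the bass: a sixth above A in F major is F.
The chord tones are A, C, E, F, giving F major seventh.

F major seventh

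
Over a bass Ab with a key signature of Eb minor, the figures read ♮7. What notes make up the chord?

Ab, Cb, Eb, G

The written figures ♮7 are shorthand for 7/5/3: the 5/3 are implied.
A third above Ab in this key is Cb.
A fifth above Ab in this key is Eb.
A seventh above Ab in this key is Gb, made natural (G) by the ♮ figure.
Together with the bass Ab, this spells Ab minor-major seventh in root position.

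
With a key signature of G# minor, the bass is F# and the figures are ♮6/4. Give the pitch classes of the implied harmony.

F#, B, D

A fourth above F# in this key is B.
A sixth above F# in this key is D#, made natural (D) by the ♮ figure.
Together with the bass F#, this spells B minor in second inversion.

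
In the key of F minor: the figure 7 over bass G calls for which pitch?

F

Counting 6 letter steps above G lands on F; in F minor, that letter is F.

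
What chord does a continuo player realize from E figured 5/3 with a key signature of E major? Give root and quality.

The figures 5/3 indicate a triad in root position.
In root position the bass is the root, so the root is E.
The chord tones are E, G#, B, giving E major.

E major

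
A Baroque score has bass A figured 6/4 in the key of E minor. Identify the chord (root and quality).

D major

The figures 6/4 indicate a triad in second inversion.
In second inversion the root lies a fourth above the bass: a fourth above A in E minor is D.
The chord tones are A, D, F#, giving D major.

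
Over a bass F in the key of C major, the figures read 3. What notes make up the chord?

F, A, C

The written figures 3 are shorthand for 5/3: the 5 is implied.
A third above F in this key is A.
A fifth above F in this key is C.
Together with the bass F, this spells F major in root position.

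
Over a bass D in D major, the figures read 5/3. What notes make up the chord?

A third above D in this key is F#.
A fifth above D in this key is A.
Together with the bass D, this spells D major in root position.

D, F#, A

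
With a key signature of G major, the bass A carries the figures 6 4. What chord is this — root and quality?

The figures 6 4 indicate a triad in second inversion.
In second inversion the root lies a fourth above the bass: a fourth above A in G major is D.
The chord tones are A, D, F#, giving D major.

D major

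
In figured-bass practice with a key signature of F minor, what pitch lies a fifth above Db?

Counting 4 letter steps above Db lands on A; in F minor, that letter is Ab.

Ab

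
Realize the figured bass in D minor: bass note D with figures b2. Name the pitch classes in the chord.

The written figures b2 are shorthand for 6/4/2: the 6/4 are implied.
A second above D in this key is E, lowered to Eb by the flat.
A fourth above D in this key is G.
A sixth above D in this key is Bb.
Together with the bass D, this spells Eb major seventh in third inversion.

D, Eb, G, Bb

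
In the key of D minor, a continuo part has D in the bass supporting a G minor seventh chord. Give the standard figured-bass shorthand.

D is the fifth of G minor seventh, so the chord is in second inversion.
A seventh chord in second inversion is figured 6/4/3, conventionally abbreviated 4/3.

4/3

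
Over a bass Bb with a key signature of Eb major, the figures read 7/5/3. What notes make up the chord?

A third above Bb in this key is D.
A fifth above Bb in this key is F.
A seventh above Bb in this key is Ab.
Together with the bass Bb, this spells Bb dominant seventh in root position.

Bb, D, F, Ab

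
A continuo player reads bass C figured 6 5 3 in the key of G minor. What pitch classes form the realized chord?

C, Eb, G, A

A third above C in this key is Eb.
A fifth above C in this key is G.
A sixth above C in this key is A.
Together with the bass C, this spells A half-diminished seventh in first inversion.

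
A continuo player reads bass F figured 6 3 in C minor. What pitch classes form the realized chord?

F, Ab, D

A third above F in this key is Ab.
A sixth above F in this key is D.
Together with the bass F, this spells D diminished in first inversion.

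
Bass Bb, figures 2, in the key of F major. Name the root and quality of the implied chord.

C dominant seventh

The figures 2 indicate a seventh chord in third inversion.
In third inversion the root lies a second above the bass: a second above Bb in F major is C.
The chord tones are Bb, C, E, G, giving C dominant seventh.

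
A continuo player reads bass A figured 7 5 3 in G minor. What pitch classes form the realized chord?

A third above A in this key is C.
A fifth above A in this key is Eb.
A seventh above A in this key is G.
Together with the bass A, this spells A half-diminished seventh in root position.

A, C, Eb, G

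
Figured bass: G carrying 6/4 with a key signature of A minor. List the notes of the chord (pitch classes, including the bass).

G, C, E

A fourth above G in this key is C.
A sixth above G in this key is E.
Together with the bass G, this spells C major in second inversion.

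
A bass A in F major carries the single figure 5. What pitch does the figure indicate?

E

Counting 4 letter steps above A lands on E; in F major, that letter is E.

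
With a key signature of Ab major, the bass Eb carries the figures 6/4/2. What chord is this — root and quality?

The figures 6/4/2 indicate a seventh chord in third inversion.
In third inversion the root lies a second above the bass: a second above Eb in Ab major is F.
The chord tones are Eb, F, Ab, C, giving F minor seventh.

F minor seventh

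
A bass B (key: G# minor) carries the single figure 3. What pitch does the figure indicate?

Counting 2 letter steps above B lands on D; in G# minor, that letter is D#.

D#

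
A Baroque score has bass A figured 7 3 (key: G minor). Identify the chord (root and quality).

A half-diminished seventh

The figures 7 3 indicate a seventh chord in root position.
In root position the bass is the root, so the root is A.
The chord tones are A, C, Eb, G, giving A half-diminished seventh.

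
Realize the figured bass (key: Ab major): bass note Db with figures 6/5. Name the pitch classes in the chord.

Db, F, Ab, Bb

The written figures 6/5 are shorthand for 6/5/3: the 3 is implied.
A third above Db in this key is F.
A fifth above Db in this key is Ab.
A sixth above Db in this key is Bb.
Together with the bass Db, this spells Bb minor seventh in first inversion.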